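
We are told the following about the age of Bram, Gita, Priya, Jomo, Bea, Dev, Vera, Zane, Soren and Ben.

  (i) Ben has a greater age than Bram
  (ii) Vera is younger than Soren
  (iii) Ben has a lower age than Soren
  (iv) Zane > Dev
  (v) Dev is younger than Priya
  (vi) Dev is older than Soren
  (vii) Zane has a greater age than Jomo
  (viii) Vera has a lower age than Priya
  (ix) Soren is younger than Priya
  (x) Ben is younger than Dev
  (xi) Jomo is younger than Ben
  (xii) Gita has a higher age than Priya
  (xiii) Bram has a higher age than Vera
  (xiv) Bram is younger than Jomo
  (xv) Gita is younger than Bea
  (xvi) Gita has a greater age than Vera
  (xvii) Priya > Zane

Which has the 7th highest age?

Ben

Chaining the given pairs: Vera < Bram < Jomo < Ben < Soren < Dev < Zane < Priya < Gita < Bea.
The 7th largest is Ben.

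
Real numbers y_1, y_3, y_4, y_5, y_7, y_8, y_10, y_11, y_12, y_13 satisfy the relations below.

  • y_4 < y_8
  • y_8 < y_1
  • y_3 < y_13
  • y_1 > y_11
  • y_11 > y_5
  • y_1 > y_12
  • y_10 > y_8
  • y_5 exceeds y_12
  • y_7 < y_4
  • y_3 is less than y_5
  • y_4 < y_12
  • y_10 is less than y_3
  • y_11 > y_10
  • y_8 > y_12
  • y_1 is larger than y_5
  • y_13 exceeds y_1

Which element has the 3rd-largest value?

Chaining the given pairs: y_7 < y_4 < y_12 < y_8 < y_10 < y_3 < y_5 < y_11 < y_1 < y_13.
The 3rd largest is y_11.

y_11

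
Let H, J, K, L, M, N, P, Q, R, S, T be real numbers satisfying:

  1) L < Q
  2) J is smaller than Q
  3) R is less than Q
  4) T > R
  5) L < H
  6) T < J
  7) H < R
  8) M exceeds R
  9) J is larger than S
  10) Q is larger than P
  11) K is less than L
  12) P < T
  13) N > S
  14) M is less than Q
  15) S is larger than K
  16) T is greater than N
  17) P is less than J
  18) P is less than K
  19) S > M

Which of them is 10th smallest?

J

Chaining the given pairs: P < K < L < H < R < M < S < N < T < J < Q.
The 10th smallest is J.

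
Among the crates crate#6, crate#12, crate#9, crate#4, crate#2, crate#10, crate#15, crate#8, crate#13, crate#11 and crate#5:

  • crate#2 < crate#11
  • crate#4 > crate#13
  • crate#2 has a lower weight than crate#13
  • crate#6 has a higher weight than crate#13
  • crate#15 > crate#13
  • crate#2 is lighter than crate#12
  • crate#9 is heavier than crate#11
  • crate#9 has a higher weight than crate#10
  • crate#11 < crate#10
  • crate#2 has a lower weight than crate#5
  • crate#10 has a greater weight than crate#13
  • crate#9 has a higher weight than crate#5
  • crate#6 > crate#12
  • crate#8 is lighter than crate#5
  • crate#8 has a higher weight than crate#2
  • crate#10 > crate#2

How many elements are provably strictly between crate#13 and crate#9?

The relations place crate#13 below crate#9. An element lies strictly between them when it is forced above crate#13 and also forced below crate#9.
Above crate#13: {crate#10, crate#4, crate#6, crate#15}. Below crate#9: {crate#2, crate#8, crate#11, crate#10, crate#5}.
Intersection: {crate#10} — 1.

1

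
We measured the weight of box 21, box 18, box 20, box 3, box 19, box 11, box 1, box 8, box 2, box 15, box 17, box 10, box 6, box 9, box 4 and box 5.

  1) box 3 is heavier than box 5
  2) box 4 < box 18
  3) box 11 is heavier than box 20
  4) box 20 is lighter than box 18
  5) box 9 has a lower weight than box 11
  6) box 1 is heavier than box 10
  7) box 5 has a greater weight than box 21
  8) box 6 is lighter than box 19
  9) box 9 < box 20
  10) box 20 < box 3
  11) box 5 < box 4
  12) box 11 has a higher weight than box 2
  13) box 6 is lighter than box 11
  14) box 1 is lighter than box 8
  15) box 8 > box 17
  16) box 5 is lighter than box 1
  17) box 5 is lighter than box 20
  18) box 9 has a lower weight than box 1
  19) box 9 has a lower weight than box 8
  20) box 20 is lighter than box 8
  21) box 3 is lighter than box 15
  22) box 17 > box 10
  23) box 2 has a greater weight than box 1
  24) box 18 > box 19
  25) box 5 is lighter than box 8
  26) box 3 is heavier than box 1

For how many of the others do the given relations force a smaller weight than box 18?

The elements the relations force below box 18 are box 9, box 6, box 21, box 19, box 5, box 20, box 4 — no chain reaches any other.
That is 7.

7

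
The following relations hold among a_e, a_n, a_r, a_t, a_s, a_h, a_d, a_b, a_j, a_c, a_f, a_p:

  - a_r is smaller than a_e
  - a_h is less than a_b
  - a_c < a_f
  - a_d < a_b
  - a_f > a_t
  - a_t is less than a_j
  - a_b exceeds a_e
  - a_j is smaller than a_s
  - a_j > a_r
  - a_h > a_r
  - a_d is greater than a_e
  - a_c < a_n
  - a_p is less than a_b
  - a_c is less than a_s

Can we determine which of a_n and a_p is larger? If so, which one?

undetermined

Following every chain through a_p: above a_p we get a_b.
a_n is not reached, and no chain runs the other way from a_n to a_p.
So the given relations leave the order of a_p and a_n undetermined.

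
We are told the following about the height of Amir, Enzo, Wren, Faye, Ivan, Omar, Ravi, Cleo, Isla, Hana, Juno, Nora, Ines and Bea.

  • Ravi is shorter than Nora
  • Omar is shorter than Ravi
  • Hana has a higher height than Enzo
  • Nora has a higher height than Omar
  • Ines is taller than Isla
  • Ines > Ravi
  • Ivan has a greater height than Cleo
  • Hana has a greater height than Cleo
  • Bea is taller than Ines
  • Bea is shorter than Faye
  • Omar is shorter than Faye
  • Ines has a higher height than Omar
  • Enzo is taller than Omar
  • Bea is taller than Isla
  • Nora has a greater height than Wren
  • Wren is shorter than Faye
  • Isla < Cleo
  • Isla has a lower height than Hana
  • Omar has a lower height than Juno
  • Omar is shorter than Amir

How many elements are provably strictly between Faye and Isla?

2

The relations place Isla below Faye. An element lies strictly between them when it is forced above Isla and also forced below Faye.
Above Isla: {Cleo, Ines, Ivan, Bea, Hana}. Below Faye: {Omar, Ravi, Ines, Wren, Bea}.
Intersection: {Ines, Bea} — 2.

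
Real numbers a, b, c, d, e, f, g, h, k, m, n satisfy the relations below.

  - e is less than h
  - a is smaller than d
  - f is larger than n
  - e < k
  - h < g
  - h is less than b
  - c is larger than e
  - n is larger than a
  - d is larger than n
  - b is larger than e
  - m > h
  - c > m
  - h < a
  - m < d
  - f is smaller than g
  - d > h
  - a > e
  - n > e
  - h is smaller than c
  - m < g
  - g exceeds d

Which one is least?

Chaining upward from e: directly above it, h, a, b, n, c, k; then m, f, d, g.
That covers every other element, and nothing is given below e, so e is the least.

e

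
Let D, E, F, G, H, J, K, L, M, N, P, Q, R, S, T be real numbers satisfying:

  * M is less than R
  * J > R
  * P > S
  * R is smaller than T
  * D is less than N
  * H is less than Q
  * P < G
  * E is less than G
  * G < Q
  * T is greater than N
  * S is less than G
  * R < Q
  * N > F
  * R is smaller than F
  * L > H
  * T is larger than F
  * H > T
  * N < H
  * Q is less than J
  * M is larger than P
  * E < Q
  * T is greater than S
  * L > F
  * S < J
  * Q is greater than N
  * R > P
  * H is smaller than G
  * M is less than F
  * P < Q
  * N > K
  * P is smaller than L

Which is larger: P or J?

J

Following the relations from P: P < M < R < F < N < T < H < G < Q < J.
So P < J; J is the larger of the two.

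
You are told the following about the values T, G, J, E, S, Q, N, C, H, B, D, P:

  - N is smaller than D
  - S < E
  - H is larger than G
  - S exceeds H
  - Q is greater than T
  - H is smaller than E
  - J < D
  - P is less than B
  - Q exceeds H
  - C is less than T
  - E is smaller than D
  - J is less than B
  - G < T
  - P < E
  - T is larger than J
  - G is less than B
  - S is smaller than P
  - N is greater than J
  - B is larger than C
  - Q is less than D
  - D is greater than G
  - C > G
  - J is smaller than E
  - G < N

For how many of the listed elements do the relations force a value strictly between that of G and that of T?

The relations place G below T. An element lies strictly between them when it is forced above G and also forced below T.
Above G: {C, H, S, P, B, N, Q, E, D}. Below T: {J, C}.
Intersection: {C} — 1.

1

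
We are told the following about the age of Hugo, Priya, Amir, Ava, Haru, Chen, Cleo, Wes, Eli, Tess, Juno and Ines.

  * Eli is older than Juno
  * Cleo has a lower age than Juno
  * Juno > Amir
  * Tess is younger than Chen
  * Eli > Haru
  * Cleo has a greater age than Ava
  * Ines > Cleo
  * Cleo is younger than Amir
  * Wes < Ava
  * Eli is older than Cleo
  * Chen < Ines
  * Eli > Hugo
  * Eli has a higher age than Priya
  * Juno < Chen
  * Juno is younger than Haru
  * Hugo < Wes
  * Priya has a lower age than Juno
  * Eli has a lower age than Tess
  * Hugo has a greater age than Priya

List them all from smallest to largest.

Priya < Hugo < Wes < Ava < Cleo < Amir < Juno < Haru < Eli < Tess < Chen < Ines

Nothing is placed below Priya, so it is least; from there Priya < Hugo; Hugo < Wes; Wes < Ava; Ava < Cleo; Cleo < Amir; Amir < Juno; Juno < Haru; Haru < Eli; Eli < Tess; Tess < Chen; Chen < Ines, each given directly.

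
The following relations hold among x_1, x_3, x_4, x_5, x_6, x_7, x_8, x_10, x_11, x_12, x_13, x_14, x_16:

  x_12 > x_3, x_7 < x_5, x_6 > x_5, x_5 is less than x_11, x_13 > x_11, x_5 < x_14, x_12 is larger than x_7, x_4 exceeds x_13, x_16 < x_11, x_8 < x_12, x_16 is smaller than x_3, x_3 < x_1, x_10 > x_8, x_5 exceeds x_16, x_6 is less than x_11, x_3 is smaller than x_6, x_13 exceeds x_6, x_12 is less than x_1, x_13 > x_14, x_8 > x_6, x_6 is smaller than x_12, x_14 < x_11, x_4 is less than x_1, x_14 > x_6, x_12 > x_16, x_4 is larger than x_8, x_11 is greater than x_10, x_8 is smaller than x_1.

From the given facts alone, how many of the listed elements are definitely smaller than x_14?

From x_14 the given relations immediately reach x_5, x_6.
From those, x_7, x_16, x_3 — 5 in total.
No other element is forced below x_14 by the given relations, so the count is 5.

5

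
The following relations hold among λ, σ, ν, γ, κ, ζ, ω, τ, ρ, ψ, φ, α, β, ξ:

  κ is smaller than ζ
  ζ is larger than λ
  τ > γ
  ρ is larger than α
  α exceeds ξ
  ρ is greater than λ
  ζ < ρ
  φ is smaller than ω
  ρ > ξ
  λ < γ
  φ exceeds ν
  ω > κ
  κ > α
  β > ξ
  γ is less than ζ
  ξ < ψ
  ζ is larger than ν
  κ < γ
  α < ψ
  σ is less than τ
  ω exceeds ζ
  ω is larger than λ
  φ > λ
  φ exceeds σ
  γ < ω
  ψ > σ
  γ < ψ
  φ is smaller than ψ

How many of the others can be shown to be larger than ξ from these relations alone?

9

From ξ the given relations immediately reach α, β, ρ, ψ.
From those, κ — 5 in total.
From those, γ, ζ, ω — 8 in total.
From those, τ — 9 in total.
No other element is forced above ξ by the given relations, so the count is 9.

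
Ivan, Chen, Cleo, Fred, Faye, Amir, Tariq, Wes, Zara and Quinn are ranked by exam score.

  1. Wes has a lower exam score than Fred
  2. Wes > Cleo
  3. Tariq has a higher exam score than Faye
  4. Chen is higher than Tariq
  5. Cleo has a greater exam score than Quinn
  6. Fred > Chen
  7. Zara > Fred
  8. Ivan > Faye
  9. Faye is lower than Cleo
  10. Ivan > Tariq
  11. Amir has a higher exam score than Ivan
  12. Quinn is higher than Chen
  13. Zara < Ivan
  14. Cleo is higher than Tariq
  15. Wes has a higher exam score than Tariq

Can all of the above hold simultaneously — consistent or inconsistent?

consistent

Every relation is compatible with Faye < Tariq < Chen < Quinn < Cleo < Wes < Fred < Zara < Ivan < Amir; the set is consistent.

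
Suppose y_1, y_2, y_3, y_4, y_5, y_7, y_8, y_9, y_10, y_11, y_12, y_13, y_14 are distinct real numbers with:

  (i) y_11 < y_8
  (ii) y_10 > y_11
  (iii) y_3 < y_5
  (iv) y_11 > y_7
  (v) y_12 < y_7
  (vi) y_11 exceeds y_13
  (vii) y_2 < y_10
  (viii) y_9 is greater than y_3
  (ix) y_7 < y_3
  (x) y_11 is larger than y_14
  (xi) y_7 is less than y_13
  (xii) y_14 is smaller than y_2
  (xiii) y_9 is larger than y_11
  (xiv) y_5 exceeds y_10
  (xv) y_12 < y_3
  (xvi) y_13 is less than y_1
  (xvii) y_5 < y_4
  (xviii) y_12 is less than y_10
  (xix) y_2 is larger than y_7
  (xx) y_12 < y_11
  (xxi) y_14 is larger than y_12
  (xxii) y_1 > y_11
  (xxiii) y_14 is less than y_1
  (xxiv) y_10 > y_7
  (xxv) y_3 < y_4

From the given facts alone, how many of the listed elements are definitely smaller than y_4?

Directly below y_4: y_3, y_5.
One step further: y_12, y_7, y_10 (5 so far).
One step further: y_2, y_11 (7 so far).
One step further: y_14, y_13 (9 so far).
Nothing else is reachable below y_4; 9 in all.

9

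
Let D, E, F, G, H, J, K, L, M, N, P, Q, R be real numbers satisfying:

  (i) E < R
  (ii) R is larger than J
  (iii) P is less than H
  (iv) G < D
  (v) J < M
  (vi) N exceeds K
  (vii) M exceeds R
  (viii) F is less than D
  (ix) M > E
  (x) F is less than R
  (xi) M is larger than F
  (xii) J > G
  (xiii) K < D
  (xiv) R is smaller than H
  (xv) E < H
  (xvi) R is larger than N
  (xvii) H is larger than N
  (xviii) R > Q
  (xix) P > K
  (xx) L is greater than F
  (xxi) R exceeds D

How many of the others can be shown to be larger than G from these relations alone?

5

The elements the relations force above G are D, J, R, H, M — no chain reaches any other.
That is 5.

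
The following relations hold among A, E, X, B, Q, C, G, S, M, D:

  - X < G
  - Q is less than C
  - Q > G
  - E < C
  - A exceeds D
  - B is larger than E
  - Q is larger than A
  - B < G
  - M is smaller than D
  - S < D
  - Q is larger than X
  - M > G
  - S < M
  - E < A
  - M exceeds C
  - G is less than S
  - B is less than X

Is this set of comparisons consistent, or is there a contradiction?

Chaining the given relations yields D < A < Q < C < M, so D < M. But one relation states M < D. These cannot both hold.

inconsistent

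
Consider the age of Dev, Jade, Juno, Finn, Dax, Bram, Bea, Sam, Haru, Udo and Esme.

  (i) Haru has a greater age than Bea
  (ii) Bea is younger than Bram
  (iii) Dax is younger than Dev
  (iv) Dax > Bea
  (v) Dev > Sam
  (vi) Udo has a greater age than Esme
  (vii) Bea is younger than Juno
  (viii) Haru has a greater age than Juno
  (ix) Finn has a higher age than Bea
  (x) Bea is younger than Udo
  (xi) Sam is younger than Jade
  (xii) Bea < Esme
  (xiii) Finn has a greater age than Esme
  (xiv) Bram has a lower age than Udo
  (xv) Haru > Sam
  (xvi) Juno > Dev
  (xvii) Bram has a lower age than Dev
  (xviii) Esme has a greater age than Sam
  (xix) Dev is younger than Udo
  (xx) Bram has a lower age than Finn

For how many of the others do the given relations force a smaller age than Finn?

Directly below Finn: Bea, Esme, Bram.
One step further: Sam (4 so far).
Nothing else is reachable below Finn; 4 in all.

4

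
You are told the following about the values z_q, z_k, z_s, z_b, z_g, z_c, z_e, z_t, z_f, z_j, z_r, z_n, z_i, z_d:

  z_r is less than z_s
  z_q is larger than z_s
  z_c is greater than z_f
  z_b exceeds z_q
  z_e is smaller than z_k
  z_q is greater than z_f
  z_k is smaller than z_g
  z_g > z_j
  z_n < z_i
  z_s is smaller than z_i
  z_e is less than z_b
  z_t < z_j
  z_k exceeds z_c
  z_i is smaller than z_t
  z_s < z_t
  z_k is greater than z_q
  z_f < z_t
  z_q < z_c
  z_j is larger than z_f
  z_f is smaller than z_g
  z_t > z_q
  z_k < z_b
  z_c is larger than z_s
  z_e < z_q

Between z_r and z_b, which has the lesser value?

z_r < z_s and z_s < z_q give z_r < z_q.
Then z_q < z_c extends the chain to z_c.
With z_c < z_k: z_r < z_s < z_q < z_c < z_k.
With z_k < z_b: z_r < z_s < z_q < z_c < z_k < z_b.
So z_r < z_b; z_r is the smaller of the two.

z_r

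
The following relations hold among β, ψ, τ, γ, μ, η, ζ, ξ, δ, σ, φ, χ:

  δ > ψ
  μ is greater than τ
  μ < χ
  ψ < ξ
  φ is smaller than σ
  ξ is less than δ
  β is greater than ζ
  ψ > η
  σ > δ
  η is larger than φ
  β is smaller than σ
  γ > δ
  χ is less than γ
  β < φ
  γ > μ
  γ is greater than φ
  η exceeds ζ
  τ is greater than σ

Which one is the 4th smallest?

η

Piecing the relations together gives one ordering: ζ < β < φ < η < ψ < ξ < δ < σ < τ < μ < χ < γ.
The 4th smallest is η.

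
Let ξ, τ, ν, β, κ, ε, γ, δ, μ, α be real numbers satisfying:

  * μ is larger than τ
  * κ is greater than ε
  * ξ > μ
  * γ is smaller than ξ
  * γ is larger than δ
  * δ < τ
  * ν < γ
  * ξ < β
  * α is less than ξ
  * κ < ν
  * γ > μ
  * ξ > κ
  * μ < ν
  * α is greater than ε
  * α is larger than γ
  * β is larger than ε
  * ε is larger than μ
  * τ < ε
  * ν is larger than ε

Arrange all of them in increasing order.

δ < τ < μ < ε < κ < ν < γ < α < ξ < β

Each adjacent pair is fixed by a given relation: δ < τ; τ < μ; μ < ε; ε < κ; κ < ν; ν < γ; γ < α; α < ξ; ξ < β. Chaining them end to end gives the full order.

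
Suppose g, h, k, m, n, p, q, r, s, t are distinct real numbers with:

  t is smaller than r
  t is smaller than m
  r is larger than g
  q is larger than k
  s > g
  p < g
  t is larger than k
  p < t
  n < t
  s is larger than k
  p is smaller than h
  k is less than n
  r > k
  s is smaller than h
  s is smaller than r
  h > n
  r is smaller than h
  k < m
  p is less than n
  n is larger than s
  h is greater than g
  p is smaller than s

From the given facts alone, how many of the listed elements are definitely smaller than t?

The elements the relations force below t are k, p, g, s, n — no chain reaches any other.
That is 5.

5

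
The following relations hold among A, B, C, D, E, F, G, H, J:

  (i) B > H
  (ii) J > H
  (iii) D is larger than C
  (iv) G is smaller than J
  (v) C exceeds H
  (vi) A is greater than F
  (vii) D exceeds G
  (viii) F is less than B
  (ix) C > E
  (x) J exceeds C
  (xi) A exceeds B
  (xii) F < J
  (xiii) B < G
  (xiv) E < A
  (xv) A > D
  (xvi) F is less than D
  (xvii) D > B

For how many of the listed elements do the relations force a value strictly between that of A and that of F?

3

The relations place F below A. An element lies strictly between them when it is forced above F and also forced below A.
Above F: {B, G, J, D}. Below A: {H, E, B, C, G, D}.
Intersection: {B, G, D} — 3.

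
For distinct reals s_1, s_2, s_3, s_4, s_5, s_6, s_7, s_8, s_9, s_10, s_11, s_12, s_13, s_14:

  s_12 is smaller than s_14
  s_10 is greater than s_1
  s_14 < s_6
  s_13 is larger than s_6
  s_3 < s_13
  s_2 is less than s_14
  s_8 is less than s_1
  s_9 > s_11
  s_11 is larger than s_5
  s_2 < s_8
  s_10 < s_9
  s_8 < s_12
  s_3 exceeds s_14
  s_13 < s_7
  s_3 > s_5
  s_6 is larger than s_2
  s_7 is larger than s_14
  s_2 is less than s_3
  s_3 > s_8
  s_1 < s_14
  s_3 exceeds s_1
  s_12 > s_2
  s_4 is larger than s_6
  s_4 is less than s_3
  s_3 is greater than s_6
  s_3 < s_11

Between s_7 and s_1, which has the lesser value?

s_1 < s_14 < s_6 < s_4 < s_3 < s_13 < s_7, by transitivity through s_14, s_6, s_4, s_3, s_13.
So s_1 < s_7; s_1 is the smaller of the two.

s_1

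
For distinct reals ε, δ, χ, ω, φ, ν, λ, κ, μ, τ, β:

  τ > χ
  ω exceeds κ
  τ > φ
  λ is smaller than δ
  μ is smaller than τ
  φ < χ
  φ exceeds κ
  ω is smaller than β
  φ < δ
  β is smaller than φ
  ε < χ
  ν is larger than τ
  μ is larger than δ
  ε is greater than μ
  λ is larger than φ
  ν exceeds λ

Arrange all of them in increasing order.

κ < ω < β < φ < λ < δ < μ < ε < χ < τ < ν

Each adjacent pair is fixed by a given relation: κ < ω; ω < β; β < φ; φ < λ; λ < δ; δ < μ; μ < ε; ε < χ; χ < τ; τ < ν. Chaining them end to end gives the full order.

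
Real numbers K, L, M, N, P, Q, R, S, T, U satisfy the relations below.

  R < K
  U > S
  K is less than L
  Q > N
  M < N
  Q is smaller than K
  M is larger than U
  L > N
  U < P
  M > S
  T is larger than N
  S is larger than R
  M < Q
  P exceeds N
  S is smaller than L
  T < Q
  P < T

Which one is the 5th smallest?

Chaining the given pairs: R < S < U < M < N < P < T < Q < K < L.
Counting 5 from the smallest end gives N.

N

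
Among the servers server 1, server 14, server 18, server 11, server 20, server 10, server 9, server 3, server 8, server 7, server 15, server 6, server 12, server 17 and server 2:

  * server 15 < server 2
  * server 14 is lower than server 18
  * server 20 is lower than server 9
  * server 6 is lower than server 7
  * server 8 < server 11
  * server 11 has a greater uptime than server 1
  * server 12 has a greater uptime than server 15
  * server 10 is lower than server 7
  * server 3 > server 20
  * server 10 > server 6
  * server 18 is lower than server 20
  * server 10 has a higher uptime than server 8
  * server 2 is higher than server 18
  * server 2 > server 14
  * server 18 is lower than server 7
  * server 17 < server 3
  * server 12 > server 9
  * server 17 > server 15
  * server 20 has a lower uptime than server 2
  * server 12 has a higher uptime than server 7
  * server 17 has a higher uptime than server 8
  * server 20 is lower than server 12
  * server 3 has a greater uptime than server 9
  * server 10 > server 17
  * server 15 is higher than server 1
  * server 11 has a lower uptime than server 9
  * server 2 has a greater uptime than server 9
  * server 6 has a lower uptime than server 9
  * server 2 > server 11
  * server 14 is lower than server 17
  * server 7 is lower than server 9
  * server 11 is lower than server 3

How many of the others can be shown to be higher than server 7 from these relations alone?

4

Directly above server 7: server 9, server 12.
One step further: server 3, server 2 (4 so far).
No other element is forced above server 7 by the given relations, so the count is 4.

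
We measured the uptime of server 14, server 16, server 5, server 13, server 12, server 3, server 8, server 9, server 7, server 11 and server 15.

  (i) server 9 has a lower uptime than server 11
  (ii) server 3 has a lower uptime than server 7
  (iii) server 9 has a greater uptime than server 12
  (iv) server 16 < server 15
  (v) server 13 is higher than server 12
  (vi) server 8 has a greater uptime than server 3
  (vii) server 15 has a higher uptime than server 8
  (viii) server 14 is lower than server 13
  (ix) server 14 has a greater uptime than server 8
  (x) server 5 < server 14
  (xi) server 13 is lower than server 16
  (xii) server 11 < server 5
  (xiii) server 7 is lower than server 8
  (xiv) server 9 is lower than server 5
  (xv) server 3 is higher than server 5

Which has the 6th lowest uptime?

Chaining the given pairs: server 12 < server 9 < server 11 < server 5 < server 3 < server 7 < server 8 < server 14 < server 13 < server 16 < server 15.
Counting 6 from the smallest end gives server 7.

server 7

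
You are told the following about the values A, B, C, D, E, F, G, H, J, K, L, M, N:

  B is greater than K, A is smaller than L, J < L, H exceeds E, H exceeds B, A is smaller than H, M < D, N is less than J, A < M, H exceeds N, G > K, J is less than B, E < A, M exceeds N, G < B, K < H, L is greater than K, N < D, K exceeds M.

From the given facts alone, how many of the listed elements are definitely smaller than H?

Directly below H: E, N, A, K, B.
One step further: M, J, G (8 so far).
Nothing else is reachable below H; 8 in all.

8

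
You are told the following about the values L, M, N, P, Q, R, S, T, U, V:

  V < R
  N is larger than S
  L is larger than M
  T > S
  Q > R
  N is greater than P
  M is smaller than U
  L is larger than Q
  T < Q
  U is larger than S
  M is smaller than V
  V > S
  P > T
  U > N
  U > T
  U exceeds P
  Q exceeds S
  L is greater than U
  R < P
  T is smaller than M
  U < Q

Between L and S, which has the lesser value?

Chaining the given relations: S < T < M < V < R < P < N < U < Q < L.
So S < L; S is the smaller of the two.

S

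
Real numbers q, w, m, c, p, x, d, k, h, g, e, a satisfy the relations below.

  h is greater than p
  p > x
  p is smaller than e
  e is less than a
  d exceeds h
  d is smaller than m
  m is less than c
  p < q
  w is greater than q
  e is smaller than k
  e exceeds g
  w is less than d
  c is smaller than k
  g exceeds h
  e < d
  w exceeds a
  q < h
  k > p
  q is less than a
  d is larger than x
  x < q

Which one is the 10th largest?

q

The consecutive relations fix a unique order: x < p < q < h < g < e < a < w < d < m < c < k.
The 10th largest is q.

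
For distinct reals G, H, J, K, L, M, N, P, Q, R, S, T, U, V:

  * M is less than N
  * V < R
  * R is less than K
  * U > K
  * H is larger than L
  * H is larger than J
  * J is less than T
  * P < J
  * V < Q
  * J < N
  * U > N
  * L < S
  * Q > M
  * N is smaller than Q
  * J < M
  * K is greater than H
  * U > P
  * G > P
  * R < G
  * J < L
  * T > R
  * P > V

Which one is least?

V

P is not least since V < P; J is not least since P < J; L is not least since J < L; H is not least since L < H; R is not least since V < R; G is not least since P < G; K is not least since R < K; M is not least since J < M; N is not least since M < N; T is not least since R < T; U is not least since N < U; Q is not least since M < Q; S is not least since L < S.
Only V has nothing below it, so V is the least.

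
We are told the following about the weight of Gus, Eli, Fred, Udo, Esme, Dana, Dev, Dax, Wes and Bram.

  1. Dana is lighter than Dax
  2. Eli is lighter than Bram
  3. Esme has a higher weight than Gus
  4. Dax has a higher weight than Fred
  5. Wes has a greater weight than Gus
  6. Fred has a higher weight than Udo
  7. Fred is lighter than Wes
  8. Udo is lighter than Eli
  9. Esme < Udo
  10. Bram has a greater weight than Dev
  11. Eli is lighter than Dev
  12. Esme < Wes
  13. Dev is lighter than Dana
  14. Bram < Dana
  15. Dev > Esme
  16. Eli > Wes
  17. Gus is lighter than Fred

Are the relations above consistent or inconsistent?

Every relation is compatible with Gus < Esme < Udo < Fred < Wes < Eli < Dev < Bram < Dana < Dax; the set is consistent.

consistent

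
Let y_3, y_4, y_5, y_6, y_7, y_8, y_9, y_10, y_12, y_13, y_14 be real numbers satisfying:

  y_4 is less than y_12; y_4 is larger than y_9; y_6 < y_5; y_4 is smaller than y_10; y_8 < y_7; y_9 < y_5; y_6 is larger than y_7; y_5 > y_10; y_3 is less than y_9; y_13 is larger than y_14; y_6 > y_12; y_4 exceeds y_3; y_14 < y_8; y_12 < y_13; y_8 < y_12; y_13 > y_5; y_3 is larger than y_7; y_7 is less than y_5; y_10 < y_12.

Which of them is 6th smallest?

The consecutive relations fix a unique order: y_14 < y_8 < y_7 < y_3 < y_9 < y_4 < y_10 < y_12 < y_6 < y_5 < y_13.
The 6th smallest is y_4.

y_4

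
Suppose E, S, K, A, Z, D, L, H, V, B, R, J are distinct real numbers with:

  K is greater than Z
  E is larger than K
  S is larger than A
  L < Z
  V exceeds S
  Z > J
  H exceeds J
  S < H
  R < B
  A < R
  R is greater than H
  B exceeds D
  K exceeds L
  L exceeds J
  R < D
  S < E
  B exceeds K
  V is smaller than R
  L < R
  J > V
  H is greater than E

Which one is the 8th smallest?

Piecing the relations together gives one ordering: A < S < V < J < L < Z < K < E < H < R < D < B.
The 8th smallest is E.

E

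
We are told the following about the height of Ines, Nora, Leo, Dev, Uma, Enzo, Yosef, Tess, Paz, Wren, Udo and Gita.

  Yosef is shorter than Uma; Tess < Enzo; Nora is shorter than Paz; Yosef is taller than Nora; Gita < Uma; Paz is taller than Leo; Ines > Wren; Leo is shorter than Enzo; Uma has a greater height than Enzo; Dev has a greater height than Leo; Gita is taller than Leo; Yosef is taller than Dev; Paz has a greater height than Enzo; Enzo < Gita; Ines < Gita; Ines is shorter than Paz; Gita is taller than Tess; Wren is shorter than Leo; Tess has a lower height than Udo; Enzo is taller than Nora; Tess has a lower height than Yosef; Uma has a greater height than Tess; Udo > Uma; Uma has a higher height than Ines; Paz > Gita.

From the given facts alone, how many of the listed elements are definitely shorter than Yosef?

From Yosef the given relations immediately reach Tess, Nora, Dev.
From those, Leo — 4 in total.
From those, Wren — 5 in total.
Nothing else is reachable below Yosef; 5 in all.

5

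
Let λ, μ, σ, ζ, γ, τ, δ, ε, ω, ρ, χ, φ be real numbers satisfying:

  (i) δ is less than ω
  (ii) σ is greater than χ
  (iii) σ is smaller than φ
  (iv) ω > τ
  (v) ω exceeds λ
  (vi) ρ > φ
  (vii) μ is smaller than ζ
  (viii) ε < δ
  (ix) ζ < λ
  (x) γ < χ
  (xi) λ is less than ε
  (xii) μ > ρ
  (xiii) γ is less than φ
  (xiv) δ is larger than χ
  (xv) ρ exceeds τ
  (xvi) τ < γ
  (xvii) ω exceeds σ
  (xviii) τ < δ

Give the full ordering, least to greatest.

The consecutive links are each given: τ < γ; γ < χ; χ < σ; σ < φ; φ < ρ; ρ < μ; μ < ζ; ζ < λ; λ < ε; ε < δ; δ < ω.

τ < γ < χ < σ < φ < ρ < μ < ζ < λ < ε < δ < ω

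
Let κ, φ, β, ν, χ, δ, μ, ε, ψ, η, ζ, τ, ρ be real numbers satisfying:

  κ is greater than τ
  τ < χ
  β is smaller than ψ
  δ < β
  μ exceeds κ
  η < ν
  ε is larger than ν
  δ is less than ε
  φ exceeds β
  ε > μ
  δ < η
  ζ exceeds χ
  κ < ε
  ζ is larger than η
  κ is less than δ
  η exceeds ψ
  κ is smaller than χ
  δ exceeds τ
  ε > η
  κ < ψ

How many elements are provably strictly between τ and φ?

3

The relations place τ below φ. An element lies strictly between them when it is forced above τ and also forced below φ.
Above τ: {κ, χ, δ, β, ψ, η, μ, ζ, ν, ε}. Below φ: {κ, δ, β}.
Intersection: {κ, δ, β} — 3.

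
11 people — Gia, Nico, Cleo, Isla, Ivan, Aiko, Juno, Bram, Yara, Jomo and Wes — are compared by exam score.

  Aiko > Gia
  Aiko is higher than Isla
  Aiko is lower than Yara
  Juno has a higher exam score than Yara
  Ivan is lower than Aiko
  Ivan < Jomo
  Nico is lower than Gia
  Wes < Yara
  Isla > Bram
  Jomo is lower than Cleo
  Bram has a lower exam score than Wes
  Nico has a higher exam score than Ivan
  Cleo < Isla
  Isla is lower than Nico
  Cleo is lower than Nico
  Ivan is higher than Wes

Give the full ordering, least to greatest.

Bram < Wes < Ivan < Jomo < Cleo < Isla < Nico < Gia < Aiko < Yara < Juno

Nothing is placed below Bram, so it is least; from there Bram < Wes; Wes < Ivan; Ivan < Jomo; Jomo < Cleo; Cleo < Isla; Isla < Nico; Nico < Gia; Gia < Aiko; Aiko < Yara; Yara < Juno, each given directly.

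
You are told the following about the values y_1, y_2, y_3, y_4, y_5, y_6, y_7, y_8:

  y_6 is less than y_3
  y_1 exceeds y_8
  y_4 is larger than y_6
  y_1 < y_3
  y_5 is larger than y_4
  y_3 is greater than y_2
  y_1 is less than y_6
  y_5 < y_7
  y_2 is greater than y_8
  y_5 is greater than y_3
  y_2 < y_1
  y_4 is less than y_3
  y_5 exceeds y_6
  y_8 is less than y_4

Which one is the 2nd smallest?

Piecing the relations together gives one ordering: y_8 < y_2 < y_1 < y_6 < y_4 < y_3 < y_5 < y_7.
The 2nd smallest is y_2.

y_2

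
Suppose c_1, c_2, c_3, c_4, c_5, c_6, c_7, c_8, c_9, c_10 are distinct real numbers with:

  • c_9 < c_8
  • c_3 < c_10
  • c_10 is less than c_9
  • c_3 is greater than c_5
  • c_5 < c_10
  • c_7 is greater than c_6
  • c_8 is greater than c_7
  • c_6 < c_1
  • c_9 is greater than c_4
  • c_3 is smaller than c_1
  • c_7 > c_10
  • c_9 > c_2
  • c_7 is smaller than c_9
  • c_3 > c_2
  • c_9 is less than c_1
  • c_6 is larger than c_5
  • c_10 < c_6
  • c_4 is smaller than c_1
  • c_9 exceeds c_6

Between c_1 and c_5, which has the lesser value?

c_5

Chaining the given relations: c_5 < c_3 < c_10 < c_6 < c_7 < c_9 < c_1.
So c_5 < c_1; c_5 is the smaller of the two.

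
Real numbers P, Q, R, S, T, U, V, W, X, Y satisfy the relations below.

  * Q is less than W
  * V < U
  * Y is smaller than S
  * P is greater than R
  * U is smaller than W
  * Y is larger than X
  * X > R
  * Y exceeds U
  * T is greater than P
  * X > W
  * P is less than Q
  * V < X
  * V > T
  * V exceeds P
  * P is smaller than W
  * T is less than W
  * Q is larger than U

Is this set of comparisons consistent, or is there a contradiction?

consistent

The single ordering R < P < T < V < U < Q < W < X < Y < S satisfies every listed relation, so no contradiction arises.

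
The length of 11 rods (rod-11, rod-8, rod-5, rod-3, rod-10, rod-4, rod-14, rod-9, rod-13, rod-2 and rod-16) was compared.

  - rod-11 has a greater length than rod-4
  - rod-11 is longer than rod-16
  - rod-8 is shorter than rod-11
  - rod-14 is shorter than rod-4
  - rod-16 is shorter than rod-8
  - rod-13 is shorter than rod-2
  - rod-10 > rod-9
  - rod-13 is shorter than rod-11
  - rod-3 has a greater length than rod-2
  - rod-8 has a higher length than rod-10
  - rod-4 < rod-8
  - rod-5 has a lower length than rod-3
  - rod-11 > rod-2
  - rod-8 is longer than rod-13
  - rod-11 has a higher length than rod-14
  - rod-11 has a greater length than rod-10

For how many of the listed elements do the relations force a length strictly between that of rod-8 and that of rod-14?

1

Chaining upward from rod-14 reaches: rod-4, rod-11.
Chaining downward from rod-8 reaches: rod-9, rod-13, rod-10, rod-16, rod-4.
Strictly between rod-14 and rod-8 are those in both lists: rod-4 — 1 element.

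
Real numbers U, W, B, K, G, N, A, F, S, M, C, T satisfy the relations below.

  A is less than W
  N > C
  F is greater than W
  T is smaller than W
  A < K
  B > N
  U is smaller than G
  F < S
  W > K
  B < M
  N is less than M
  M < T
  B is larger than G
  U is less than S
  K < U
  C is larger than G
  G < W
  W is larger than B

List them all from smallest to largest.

Nothing is placed below A, so it is least; from there A < K; K < U; U < G; G < C; C < N; N < B; B < M; M < T; T < W; W < F; F < S, each given directly.

A < K < U < G < C < N < B < M < T < W < F < S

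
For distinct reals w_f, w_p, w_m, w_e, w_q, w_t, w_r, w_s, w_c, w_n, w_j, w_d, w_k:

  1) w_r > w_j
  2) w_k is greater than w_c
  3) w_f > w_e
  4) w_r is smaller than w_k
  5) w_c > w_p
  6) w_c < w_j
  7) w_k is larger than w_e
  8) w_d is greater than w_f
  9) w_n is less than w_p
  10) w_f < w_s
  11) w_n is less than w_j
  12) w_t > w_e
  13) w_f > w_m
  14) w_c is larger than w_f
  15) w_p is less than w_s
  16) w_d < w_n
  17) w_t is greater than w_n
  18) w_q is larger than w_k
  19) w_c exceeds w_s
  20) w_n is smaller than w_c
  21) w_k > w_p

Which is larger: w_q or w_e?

w_e < w_f and w_f < w_d give w_e < w_d.
Then w_d < w_n extends the chain to w_n.
With w_n < w_p: w_e < w_f < w_d < w_n < w_p.
Then w_p < w_s extends the chain to w_s.
Then w_s < w_c extends the chain to w_c.
Then w_c < w_j extends the chain to w_j.
Then w_j < w_r extends the chain to w_r.
With w_r < w_k: w_e < w_f < w_d < w_n < w_p < w_s < w_c < w_j < w_r < w_k.
With w_k < w_q: w_e < w_f < w_d < w_n < w_p < w_s < w_c < w_j < w_r < w_k < w_q.
So w_e < w_q; w_q is the larger of the two.

w_q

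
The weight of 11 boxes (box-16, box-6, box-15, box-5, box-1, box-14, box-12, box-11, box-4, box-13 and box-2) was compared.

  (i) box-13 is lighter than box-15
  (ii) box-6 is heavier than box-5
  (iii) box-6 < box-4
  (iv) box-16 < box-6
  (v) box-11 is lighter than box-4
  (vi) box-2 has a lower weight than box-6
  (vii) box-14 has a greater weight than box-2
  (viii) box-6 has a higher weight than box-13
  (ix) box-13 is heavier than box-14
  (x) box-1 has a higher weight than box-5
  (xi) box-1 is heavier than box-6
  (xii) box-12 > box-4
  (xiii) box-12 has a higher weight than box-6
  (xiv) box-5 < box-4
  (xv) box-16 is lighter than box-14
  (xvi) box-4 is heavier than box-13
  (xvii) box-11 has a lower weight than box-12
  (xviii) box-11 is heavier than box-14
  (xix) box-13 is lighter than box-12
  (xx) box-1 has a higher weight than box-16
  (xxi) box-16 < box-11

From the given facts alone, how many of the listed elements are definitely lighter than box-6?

Directly below box-6: box-2, box-16, box-13, box-5.
One step further: box-14 (5 so far).
Nothing else is reachable below box-6; 5 in all.

5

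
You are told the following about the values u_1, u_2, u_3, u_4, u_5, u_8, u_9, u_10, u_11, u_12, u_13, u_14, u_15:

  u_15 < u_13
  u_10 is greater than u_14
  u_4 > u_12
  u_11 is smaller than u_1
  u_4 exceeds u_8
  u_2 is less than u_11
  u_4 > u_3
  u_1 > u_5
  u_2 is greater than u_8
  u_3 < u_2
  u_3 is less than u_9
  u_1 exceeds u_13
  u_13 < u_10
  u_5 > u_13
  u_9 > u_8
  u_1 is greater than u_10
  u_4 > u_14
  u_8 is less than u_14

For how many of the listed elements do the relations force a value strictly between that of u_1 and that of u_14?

Chaining upward from u_14 reaches: u_10, u_4.
Chaining downward from u_1 reaches: u_8, u_15, u_3, u_2, u_11, u_13, u_5, u_10.
Strictly between u_14 and u_1 are those in both lists: u_10 — 1 element.

1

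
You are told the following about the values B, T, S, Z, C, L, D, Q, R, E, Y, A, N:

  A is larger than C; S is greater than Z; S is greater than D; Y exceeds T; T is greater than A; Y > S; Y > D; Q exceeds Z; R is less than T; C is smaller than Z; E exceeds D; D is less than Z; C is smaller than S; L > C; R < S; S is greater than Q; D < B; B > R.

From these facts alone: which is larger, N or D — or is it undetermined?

undetermined

Following every chain through D: above D we get Z, B, Q, S, Y, E.
N is not reached, and no chain runs the other way from N to D.
So the given relations leave the order of D and N undetermined.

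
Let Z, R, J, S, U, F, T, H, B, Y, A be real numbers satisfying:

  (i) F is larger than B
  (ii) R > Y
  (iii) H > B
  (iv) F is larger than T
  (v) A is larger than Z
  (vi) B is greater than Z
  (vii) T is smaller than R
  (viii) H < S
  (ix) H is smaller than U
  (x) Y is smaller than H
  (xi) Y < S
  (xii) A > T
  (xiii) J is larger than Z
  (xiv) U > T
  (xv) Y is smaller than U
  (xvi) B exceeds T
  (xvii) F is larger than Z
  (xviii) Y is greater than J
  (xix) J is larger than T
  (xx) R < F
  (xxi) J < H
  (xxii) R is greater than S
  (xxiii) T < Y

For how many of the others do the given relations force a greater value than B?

5

From B the given relations immediately reach H, F.
From those, U, S — 4 in total.
From those, R — 5 in total.
Nothing else is reachable above B; 5 in all.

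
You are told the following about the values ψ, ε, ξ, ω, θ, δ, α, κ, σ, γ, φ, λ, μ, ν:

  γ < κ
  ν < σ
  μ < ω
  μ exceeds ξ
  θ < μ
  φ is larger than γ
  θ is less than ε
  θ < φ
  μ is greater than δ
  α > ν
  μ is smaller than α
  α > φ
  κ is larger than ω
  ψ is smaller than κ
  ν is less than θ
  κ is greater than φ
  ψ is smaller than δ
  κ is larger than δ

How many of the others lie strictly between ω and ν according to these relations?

2

The relations place ν below ω. An element lies strictly between them when it is forced above ν and also forced below ω.
Above ν: {θ, ε, σ, μ, φ, α, κ}. Below ω: {θ, ψ, ξ, δ, μ}.
Intersection: {θ, μ} — 2.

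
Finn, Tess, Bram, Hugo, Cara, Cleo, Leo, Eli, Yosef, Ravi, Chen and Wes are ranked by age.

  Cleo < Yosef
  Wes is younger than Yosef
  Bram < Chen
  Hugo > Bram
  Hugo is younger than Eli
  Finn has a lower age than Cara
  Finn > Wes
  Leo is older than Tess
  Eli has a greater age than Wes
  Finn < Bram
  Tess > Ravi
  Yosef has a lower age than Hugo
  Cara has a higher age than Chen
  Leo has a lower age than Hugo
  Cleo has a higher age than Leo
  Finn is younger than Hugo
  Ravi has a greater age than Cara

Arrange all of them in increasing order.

Wes < Finn < Bram < Chen < Cara < Ravi < Tess < Leo < Cleo < Yosef < Hugo < Eli

Nothing is placed below Wes, so it is least; from there Wes < Finn; Finn < Bram; Bram < Chen; Chen < Cara; Cara < Ravi; Ravi < Tess; Tess < Leo; Leo < Cleo; Cleo < Yosef; Yosef < Hugo; Hugo < Eli, each given directly.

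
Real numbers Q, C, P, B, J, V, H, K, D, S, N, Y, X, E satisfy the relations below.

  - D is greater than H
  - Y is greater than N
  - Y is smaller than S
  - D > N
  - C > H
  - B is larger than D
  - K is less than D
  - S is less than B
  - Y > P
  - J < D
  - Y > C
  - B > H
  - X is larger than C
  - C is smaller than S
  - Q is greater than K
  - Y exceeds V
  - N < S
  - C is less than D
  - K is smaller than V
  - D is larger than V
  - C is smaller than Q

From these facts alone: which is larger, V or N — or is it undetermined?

undetermined

Following every chain through V: above V we get Y, S, D, B; below V we get K.
N is not reached, and no chain runs the other way from N to V.
So the given relations leave the order of V and N undetermined.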